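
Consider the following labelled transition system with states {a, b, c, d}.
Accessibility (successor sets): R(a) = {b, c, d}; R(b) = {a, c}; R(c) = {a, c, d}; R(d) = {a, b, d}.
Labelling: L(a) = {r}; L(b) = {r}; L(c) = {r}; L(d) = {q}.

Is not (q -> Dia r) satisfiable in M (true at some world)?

No

Recall that Dia ψ holds at a world iff ψ holds at some accessible world.
Let φ = not (q -> Dia r). Evaluate φ at each world:
  a (successors {b, c, d}): φ is false.
  b (successors {a, c}): φ is false.
  c (successors {a, c, d}): φ is false.
  d (successors {a, b, d}): φ is false.
For instance, at d:
  At d: q -> Dia r is true, so not (q -> Dia r) is false.
    At d: q is true, Dia r is true, so q -> Dia r is true.
      At d: Dia r requires r at some successor in {a, b, d}.
        r holds at a, so Dia r is true at d.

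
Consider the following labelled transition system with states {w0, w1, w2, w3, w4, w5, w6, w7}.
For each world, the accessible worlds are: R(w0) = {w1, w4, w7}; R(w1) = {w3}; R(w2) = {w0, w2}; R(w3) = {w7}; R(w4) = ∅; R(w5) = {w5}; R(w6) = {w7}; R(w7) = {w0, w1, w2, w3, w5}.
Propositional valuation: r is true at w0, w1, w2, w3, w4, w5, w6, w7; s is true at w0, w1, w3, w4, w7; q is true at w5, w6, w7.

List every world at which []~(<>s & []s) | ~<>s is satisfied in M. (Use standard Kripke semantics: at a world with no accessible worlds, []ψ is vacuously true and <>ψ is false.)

w3, w4, w5, w6

Let φ = []~(<>s & []s) | ~<>s. Evaluate φ at each world:
  w0 (successors {w1, w4, w7}): φ is false.
  w1 (successors {w3}): φ is false.
  w2 (successors {w0, w2}): φ is false.
  w3 (successors {w7}): φ is true.
  w4 (successors ∅): φ is true.
  w5 (successors {w5}): φ is true.
  w6 (successors {w7}): φ is true.
  w7 (successors {w0, w1, w2, w3, w5}): φ is false.
For instance, at w0:
  At w0: []~(<>s & []s) is false, ~<>s is false, so []~(<>s & []s) | ~<>s is false.
    At w0: []~(<>s & []s) requires ~(<>s & []s) at every successor {w1, w4, w7}.
      ~(<>s & []s) fails at w1, so []~(<>s & []s) is false at w0.
    At w0: <>s is true, so ~<>s is false.
      At w0: <>s requires s at some successor in {w1, w4, w7}.
        s holds at w1, so <>s is true at w0.
Satisfying worlds: {w3, w4, w5, w6}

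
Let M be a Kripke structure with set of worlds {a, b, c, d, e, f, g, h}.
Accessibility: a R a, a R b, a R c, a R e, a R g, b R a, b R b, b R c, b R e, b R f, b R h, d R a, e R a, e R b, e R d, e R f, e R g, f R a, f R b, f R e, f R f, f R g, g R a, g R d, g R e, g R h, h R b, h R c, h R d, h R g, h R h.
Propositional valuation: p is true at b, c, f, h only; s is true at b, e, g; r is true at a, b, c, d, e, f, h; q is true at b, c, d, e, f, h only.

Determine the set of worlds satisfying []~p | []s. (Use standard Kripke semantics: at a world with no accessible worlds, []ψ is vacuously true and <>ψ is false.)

c, d

Let φ = []~p | []s. Evaluate φ at each world:
  a (successors {a, b, c, e, g}): φ is false.
  b (successors {a, b, c, e, f, h}): φ is false.
  c (successors ∅): φ is true.
  d (successors {a}): φ is true.
  e (successors {a, b, d, f, g}): φ is false.
  f (successors {a, b, e, f, g}): φ is false.
  g (successors {a, d, e, h}): φ is false.
  h (successors {b, c, d, g, h}): φ is false.
For instance, at a:
  At a: []~p is false, []s is false, so []~p | []s is false.
    At a: []~p requires ~p at every successor {a, b, c, e, g}.
      ~p fails at b, so []~p is false at a.
    At a: []s requires s at every successor {a, b, c, e, g}.
      s fails at a, so []s is false at a.
Satisfying worlds: {c, d}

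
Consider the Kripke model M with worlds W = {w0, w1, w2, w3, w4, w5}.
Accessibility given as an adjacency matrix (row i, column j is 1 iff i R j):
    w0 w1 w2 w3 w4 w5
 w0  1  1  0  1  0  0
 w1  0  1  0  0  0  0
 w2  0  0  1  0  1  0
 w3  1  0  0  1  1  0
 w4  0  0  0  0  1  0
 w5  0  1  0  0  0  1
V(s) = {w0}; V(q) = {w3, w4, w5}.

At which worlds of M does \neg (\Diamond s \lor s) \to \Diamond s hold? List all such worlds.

Let φ = \neg (\Diamond s \lor s) \to \Diamond s. Evaluate φ at each world:
  w0 (successors {w0, w1, w3}): φ is true.
  w1 (successors {w1}): φ is false.
  w2 (successors {w2, w4}): φ is false.
  w3 (successors {w0, w3, w4}): φ is true.
  w4 (successors {w4}): φ is false.
  w5 (successors {w1, w5}): φ is false.
For instance, at w3:
  At w3: \neg (\Diamond s \lor s) is false, \Diamond s is true, so \neg (\Diamond s \lor s) \to \Diamond s is true.
    At w3: \Diamond s \lor s is true, so \neg (\Diamond s \lor s) is false.
      At w3: \Diamond s is true, s is false, so \Diamond s \lor s is true.
    At w3: \Diamond s requires s at some successor in {w0, w3, w4}.
      s holds at w0, so \Diamond s is true at w3.
Satisfying worlds: {w0, w3}

w0, w3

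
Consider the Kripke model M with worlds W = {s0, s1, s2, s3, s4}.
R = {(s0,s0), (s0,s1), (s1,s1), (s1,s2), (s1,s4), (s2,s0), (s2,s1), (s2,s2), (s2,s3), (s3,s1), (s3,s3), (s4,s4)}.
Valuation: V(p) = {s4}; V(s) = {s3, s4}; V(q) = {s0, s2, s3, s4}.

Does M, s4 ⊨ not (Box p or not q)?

Recall that Box ψ holds at a world iff ψ holds at every accessible world, and Dia ψ holds iff ψ holds at some accessible world.
At s4: Box p or not q is true, so not (Box p or not q) is false.
  At s4: Box p is true, not q is false, so Box p or not q is true.
    At s4: Box p requires p at every successor {s4}.
      At s4: p is true.
    So Box p is true at s4.

No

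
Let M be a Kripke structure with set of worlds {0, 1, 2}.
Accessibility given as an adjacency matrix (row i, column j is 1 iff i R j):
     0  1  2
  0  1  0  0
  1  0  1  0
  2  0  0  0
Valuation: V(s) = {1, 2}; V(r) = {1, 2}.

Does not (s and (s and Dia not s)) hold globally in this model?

Let φ = not (s and (s and Dia not s)). Evaluate φ at each world:
  0 (successors {0}): φ is true.
  1 (successors {1}): φ is true.
  2 (successors ∅): φ is true.
For instance, at 1:
  At 1: s and (s and Dia not s) is false, so not (s and (s and Dia not s)) is true.
    At 1: s is true, s and Dia not s is false, so s and (s and Dia not s) is false.
      At 1: s is true, Dia not s is false, so s and Dia not s is false.

Yes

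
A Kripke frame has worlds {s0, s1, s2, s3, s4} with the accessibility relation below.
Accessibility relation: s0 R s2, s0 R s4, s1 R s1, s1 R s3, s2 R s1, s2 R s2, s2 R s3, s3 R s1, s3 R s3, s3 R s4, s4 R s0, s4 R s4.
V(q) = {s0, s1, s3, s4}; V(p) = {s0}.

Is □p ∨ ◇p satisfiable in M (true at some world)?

Let φ = □p ∨ ◇p. Evaluate φ at each world:
  s0 (successors {s2, s4}): φ is false.
  s1 (successors {s1, s3}): φ is false.
  s2 (successors {s1, s2, s3}): φ is false.
  s3 (successors {s1, s3, s4}): φ is false.
  s4 (successors {s0, s4}): φ is true.
Detail at s4 (witness):
  At s4: □p is false, ◇p is true, so □p ∨ ◇p is true.
    At s4: □p requires p at every successor {s0, s4}.
      p fails at s4, so □p is false at s4.
    At s4: ◇p requires p at some successor in {s0, s4}.
      p holds at s0, so ◇p is true at s4.

Yes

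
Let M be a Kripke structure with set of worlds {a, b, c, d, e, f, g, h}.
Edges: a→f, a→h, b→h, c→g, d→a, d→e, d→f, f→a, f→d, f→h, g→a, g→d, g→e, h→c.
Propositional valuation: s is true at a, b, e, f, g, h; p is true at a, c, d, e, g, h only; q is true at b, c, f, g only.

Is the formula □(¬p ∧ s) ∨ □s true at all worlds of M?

Recall that □ψ holds at a world iff ψ holds at every accessible world, and ◇ψ holds iff ψ holds at some accessible world.
Let φ = □(¬p ∧ s) ∨ □s. Evaluate φ at each world:
  a (successors {f, h}): φ is true.
  b (successors {h}): φ is true.
  c (successors {g}): φ is true.
  d (successors {a, e, f}): φ is true.
  e (successors ∅): φ is true.
  f (successors {a, d, h}): φ is false.
  g (successors {a, d, e}): φ is false.
  h (successors {c}): φ is false.
Detail at f (counterexample):
  At f: □(¬p ∧ s) is false, □s is false, so □(¬p ∧ s) ∨ □s is false.
    At f: □(¬p ∧ s) requires ¬p ∧ s at every successor {a, d, h}.
      ¬p ∧ s fails at a, so □(¬p ∧ s) is false at f.
    At f: □s requires s at every successor {a, d, h}.
      s fails at d, so □s is false at f.

No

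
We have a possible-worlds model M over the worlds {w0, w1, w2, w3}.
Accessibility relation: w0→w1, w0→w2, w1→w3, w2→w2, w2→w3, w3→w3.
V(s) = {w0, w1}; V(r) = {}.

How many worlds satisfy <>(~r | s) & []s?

0

Let φ = <>(~r | s) & []s. Evaluate φ at each world:
  w0 (successors {w1, w2}): φ is false.
  w1 (successors {w3}): φ is false.
  w2 (successors {w2, w3}): φ is false.
  w3 (successors {w3}): φ is false.
For instance, at w1:
  At w1: <>(~r | s) is true, []s is false, so <>(~r | s) & []s is false.
    At w1: <>(~r | s) requires ~r | s at some successor in {w3}.
      ~r | s holds at w3, so <>(~r | s) is true at w1.
    At w1: []s requires s at every successor {w3}.
      s fails at w3, so []s is false at w1.
Satisfying worlds: none.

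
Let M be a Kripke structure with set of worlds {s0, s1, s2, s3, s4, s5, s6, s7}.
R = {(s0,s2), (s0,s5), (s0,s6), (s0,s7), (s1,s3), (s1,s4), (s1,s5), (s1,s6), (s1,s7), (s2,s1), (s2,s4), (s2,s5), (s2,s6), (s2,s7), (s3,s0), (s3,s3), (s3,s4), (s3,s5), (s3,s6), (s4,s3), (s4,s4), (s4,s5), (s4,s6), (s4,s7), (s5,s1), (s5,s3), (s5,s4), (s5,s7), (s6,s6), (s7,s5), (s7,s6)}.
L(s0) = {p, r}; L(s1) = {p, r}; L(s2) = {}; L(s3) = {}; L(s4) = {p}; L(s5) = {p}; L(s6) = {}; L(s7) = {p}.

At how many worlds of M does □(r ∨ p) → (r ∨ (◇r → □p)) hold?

8

Let φ = □(r ∨ p) → (r ∨ (◇r → □p)). Evaluate φ at each world:
  s0 (successors {s2, s5, s6, s7}): φ is true.
  s1 (successors {s3, s4, s5, s6, s7}): φ is true.
  s2 (successors {s1, s4, s5, s6, s7}): φ is true.
  s3 (successors {s0, s3, s4, s5, s6}): φ is true.
  s4 (successors {s3, s4, s5, s6, s7}): φ is true.
  s5 (successors {s1, s3, s4, s7}): φ is true.
  s6 (successors {s6}): φ is true.
  s7 (successors {s5, s6}): φ is true.
For instance, at s4:
  At s4: □(r ∨ p) is false, r ∨ (◇r → □p) is true, so □(r ∨ p) → (r ∨ (◇r → □p)) is true.
    At s4: □(r ∨ p) requires r ∨ p at every successor {s3, s4, s5, s6, s7}.
      r ∨ p fails at s3, so □(r ∨ p) is false at s4.
    At s4: r is false, ◇r → □p is true, so r ∨ (◇r → □p) is true.
      At s4: ◇r is false, □p is false, so ◇r → □p is true.
Satisfying worlds: {s0, s1, s2, s3, s4, s5, s6, s7}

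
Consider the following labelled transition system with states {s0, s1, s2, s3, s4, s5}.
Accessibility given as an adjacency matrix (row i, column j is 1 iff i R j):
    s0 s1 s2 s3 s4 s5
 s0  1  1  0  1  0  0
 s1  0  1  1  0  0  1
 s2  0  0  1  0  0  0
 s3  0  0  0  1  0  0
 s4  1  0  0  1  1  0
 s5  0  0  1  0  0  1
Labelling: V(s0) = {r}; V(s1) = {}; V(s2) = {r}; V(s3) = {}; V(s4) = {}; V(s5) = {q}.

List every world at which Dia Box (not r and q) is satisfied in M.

Recall that Box ψ holds at a world iff ψ holds at every accessible world, and Dia ψ holds iff ψ holds at some accessible world.
Let φ = Dia Box (not r and q). Evaluate φ at each world:
  s0 (successors {s0, s1, s3}): φ is false.
  s1 (successors {s1, s2, s5}): φ is false.
  s2 (successors {s2}): φ is false.
  s3 (successors {s3}): φ is false.
  s4 (successors {s0, s3, s4}): φ is false.
  s5 (successors {s2, s5}): φ is false.
For instance, at s5:
  At s5: Dia Box (not r and q) requires Box (not r and q) at some successor in {s2, s5}.
    At s2: Box (not r and q) is false.
    At s5: Box (not r and q) is false.
  So Dia Box (not r and q) is false at s5.
Satisfying worlds: none.

none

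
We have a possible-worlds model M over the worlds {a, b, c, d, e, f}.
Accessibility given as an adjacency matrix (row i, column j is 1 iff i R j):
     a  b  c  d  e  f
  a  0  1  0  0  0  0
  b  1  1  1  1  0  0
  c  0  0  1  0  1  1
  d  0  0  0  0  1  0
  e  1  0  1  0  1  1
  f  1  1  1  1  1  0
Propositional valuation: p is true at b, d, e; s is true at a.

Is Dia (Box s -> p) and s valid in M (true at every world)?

Recall that Box ψ holds at a world iff ψ holds at every accessible world, and Dia ψ holds iff ψ holds at some accessible world.
Let φ = Dia (Box s -> p) and s. Evaluate φ at each world:
  a (successors {b}): φ is true.
  b (successors {a, b, c, d}): φ is false.
  c (successors {c, e, f}): φ is false.
  d (successors {e}): φ is false.
  e (successors {a, c, e, f}): φ is false.
  f (successors {a, b, c, d, e}): φ is false.
Detail at b (counterexample):
  At b: Dia (Box s -> p) is true, s is false, so Dia (Box s -> p) and s is false.
    At b: Dia (Box s -> p) requires Box s -> p at some successor in {a, b, c, d}.
      Box s -> p holds at a, so Dia (Box s -> p) is true at b.

No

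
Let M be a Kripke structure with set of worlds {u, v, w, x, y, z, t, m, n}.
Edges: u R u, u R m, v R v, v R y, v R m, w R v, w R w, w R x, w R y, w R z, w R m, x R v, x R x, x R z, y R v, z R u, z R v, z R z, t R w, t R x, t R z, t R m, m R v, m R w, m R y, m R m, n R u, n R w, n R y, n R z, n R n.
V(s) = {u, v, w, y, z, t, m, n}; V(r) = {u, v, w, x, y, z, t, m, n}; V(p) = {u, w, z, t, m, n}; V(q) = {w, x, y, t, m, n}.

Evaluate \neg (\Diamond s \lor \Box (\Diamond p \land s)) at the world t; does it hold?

No

At t: \Diamond s \lor \Box (\Diamond p \land s) is true, so \neg (\Diamond s \lor \Box (\Diamond p \land s)) is false.
  At t: \Diamond s is true, \Box (\Diamond p \land s) is false, so \Diamond s \lor \Box (\Diamond p \land s) is true.
    At t: \Diamond s requires s at some successor in {w, x, z, m}.
      s holds at w, so \Diamond s is true at t.
    At t: \Box (\Diamond p \land s) requires \Diamond p \land s at every successor {w, x, z, m}.
      \Diamond p \land s fails at x, so \Box (\Diamond p \land s) is false at t.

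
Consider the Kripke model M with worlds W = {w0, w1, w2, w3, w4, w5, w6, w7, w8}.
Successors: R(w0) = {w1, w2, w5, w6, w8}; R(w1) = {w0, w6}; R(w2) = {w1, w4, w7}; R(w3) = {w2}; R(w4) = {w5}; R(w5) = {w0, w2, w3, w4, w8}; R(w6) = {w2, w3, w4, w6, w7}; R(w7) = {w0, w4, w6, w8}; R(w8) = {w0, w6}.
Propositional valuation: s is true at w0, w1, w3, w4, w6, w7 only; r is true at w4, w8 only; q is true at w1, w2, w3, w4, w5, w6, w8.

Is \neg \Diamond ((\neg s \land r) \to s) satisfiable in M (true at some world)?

Let φ = \neg \Diamond ((\neg s \land r) \to s). Evaluate φ at each world:
  w0 (successors {w1, w2, w5, w6, w8}): φ is false.
  w1 (successors {w0, w6}): φ is false.
  w2 (successors {w1, w4, w7}): φ is false.
  w3 (successors {w2}): φ is false.
  w4 (successors {w5}): φ is false.
  w5 (successors {w0, w2, w3, w4, w8}): φ is false.
  w6 (successors {w2, w3, w4, w6, w7}): φ is false.
  w7 (successors {w0, w4, w6, w8}): φ is false.
  w8 (successors {w0, w6}): φ is false.
For instance, at w4:
  At w4: \Diamond ((\neg s \land r) \to s) is true, so \neg \Diamond ((\neg s \land r) \to s) is false.
    At w4: \Diamond ((\neg s \land r) \to s) requires (\neg s \land r) \to s at some successor in {w5}.
      (\neg s \land r) \to s holds at w5, so \Diamond ((\neg s \land r) \to s) is true at w4.

No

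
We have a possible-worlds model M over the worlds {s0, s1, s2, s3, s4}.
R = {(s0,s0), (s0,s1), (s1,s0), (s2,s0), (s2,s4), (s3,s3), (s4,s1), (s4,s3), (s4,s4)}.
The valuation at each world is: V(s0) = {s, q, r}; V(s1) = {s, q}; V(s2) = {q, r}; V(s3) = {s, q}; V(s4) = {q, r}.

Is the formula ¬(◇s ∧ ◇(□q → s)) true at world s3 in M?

No

At s3: ◇s ∧ ◇(□q → s) is true, so ¬(◇s ∧ ◇(□q → s)) is false.
  At s3: ◇s is true, ◇(□q → s) is true, so ◇s ∧ ◇(□q → s) is true.
    At s3: ◇s requires s at some successor in {s3}.
      s holds at s3, so ◇s is true at s3.
    At s3: ◇(□q → s) requires □q → s at some successor in {s3}.
      □q → s holds at s3, so ◇(□q → s) is true at s3.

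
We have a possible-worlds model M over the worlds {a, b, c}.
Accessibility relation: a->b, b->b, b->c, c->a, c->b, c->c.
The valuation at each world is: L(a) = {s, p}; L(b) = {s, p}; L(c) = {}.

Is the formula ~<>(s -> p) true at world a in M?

At a: <>(s -> p) is true, so ~<>(s -> p) is false.
  At a: <>(s -> p) requires s -> p at some successor in {b}.
    s -> p holds at b, so <>(s -> p) is true at a.

No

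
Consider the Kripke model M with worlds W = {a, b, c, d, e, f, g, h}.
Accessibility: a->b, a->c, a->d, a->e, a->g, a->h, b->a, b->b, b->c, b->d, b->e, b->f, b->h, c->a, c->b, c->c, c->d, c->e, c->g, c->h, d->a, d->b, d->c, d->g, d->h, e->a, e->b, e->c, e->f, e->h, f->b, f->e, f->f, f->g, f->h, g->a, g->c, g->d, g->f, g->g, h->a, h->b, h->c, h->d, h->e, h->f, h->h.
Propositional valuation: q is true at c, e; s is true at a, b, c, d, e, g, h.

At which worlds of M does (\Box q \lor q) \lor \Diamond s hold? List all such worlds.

Let φ = (\Box q \lor q) \lor \Diamond s. Evaluate φ at each world:
  a (successors {b, c, d, e, g, h}): φ is true.
  b (successors {a, b, c, d, e, f, h}): φ is true.
  c (successors {a, b, c, d, e, g, h}): φ is true.
  d (successors {a, b, c, g, h}): φ is true.
  e (successors {a, b, c, f, h}): φ is true.
  f (successors {b, e, f, g, h}): φ is true.
  g (successors {a, c, d, f, g}): φ is true.
  h (successors {a, b, c, d, e, f, h}): φ is true.
For instance, at f:
  At f: \Box q \lor q is false, \Diamond s is true, so (\Box q \lor q) \lor \Diamond s is true.
    At f: \Box q is false, q is false, so \Box q \lor q is false.
      At f: \Box q requires q at every successor {b, e, f, g, h}.
        q fails at b, so \Box q is false at f.
    At f: \Diamond s requires s at some successor in {b, e, f, g, h}.
      s holds at b, so \Diamond s is true at f.
Satisfying worlds: {a, b, c, d, e, f, g, h}

a, b, c, d, e, f, g, h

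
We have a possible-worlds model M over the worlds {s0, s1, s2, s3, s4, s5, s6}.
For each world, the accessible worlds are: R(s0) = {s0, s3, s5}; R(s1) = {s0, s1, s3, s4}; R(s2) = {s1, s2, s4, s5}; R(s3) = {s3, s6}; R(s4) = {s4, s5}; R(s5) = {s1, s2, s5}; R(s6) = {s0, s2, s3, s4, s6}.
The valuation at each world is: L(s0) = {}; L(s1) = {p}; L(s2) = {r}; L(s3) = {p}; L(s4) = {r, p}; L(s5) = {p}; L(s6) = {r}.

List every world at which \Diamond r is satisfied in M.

s1, s2, s3, s4, s5, s6

Recall that \Diamond ψ holds at a world iff ψ holds at some accessible world.
Let φ = \Diamond r. Evaluate φ at each world:
  s0 (successors {s0, s3, s5}): φ is false.
  s1 (successors {s0, s1, s3, s4}): φ is true.
  s2 (successors {s1, s2, s4, s5}): φ is true.
  s3 (successors {s3, s6}): φ is true.
  s4 (successors {s4, s5}): φ is true.
  s5 (successors {s1, s2, s5}): φ is true.
  s6 (successors {s0, s2, s3, s4, s6}): φ is true.
For instance, at s1:
  At s1: \Diamond r requires r at some successor in {s0, s1, s3, s4}.
    r holds at s4, so \Diamond r is true at s1.
Satisfying worlds: {s1, s2, s3, s4, s5, s6}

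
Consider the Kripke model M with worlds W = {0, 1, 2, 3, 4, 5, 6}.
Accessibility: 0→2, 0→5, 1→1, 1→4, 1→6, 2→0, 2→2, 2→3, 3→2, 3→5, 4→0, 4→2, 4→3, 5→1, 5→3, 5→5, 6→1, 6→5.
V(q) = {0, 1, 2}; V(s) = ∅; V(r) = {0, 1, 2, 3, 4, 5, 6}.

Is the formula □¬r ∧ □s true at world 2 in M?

No

At 2: □¬r is false, □s is false, so □¬r ∧ □s is false.
  At 2: □¬r requires ¬r at every successor {0, 2, 3}.
    ¬r fails at 0, so □¬r is false at 2.
  At 2: □s requires s at every successor {0, 2, 3}.
    s fails at 0, so □s is false at 2.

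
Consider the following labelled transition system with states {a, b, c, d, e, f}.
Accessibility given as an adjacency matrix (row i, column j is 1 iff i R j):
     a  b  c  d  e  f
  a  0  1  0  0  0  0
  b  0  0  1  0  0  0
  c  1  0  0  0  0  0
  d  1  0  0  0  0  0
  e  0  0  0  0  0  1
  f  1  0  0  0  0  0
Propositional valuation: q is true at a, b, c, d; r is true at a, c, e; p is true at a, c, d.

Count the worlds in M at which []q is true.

5

Let φ = []q. Evaluate φ at each world:
  a (successors {b}): φ is true.
  b (successors {c}): φ is true.
  c (successors {a}): φ is true.
  d (successors {a}): φ is true.
  e (successors {f}): φ is false.
  f (successors {a}): φ is true.
For instance, at c:
  At c: []q requires q at every successor {a}.
    At a: q is true.
  So []q is true at c.
Satisfying worlds: {a, b, c, d, f}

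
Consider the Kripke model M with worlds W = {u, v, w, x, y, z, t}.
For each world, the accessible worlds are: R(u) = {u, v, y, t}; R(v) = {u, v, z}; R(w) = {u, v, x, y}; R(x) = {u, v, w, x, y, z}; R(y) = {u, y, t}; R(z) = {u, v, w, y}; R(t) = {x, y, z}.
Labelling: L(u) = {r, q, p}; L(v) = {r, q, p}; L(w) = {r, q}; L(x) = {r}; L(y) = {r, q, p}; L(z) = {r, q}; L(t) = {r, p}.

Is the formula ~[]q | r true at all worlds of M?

Let φ = ~[]q | r. Evaluate φ at each world:
  u (successors {u, v, y, t}): φ is true.
  v (successors {u, v, z}): φ is true.
  w (successors {u, v, x, y}): φ is true.
  x (successors {u, v, w, x, y, z}): φ is true.
  y (successors {u, y, t}): φ is true.
  z (successors {u, v, w, y}): φ is true.
  t (successors {x, y, z}): φ is true.
For instance, at x:
  At x: ~[]q is true, r is true, so ~[]q | r is true.
    At x: []q is false, so ~[]q is true.
      At x: []q requires q at every successor {u, v, w, x, y, z}.
        q fails at x, so []q is false at x.

Yes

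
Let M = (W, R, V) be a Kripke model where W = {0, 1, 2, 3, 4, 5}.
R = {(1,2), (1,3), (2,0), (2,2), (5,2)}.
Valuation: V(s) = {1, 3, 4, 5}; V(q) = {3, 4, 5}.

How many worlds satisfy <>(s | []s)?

Recall that []ψ holds at a world iff ψ holds at every accessible world, and <>ψ holds iff ψ holds at some accessible world.
Let φ = <>(s | []s). Evaluate φ at each world:
  0 (successors ∅): φ is false.
  1 (successors {2, 3}): φ is true.
  2 (successors {0, 2}): φ is true.
  3 (successors ∅): φ is false.
  4 (successors ∅): φ is false.
  5 (successors {2}): φ is false.
For instance, at 1:
  At 1: <>(s | []s) requires s | []s at some successor in {2, 3}.
    s | []s holds at 3, so <>(s | []s) is true at 1.
      At 3: s is true, []s is true, so s | []s is true.
Satisfying worlds: {1, 2}

2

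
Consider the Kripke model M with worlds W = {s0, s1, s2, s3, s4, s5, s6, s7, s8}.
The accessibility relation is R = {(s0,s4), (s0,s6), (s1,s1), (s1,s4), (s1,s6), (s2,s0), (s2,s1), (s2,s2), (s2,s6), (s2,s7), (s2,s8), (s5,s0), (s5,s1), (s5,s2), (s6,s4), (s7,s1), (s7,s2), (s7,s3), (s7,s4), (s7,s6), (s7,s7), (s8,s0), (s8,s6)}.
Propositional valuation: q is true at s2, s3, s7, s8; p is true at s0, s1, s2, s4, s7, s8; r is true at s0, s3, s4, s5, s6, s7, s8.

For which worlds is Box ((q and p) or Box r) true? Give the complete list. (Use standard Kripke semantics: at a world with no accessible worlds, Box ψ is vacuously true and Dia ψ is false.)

Recall that Box ψ holds at a world iff ψ holds at every accessible world, and Dia ψ holds iff ψ holds at some accessible world.
Let φ = Box ((q and p) or Box r). Evaluate φ at each world:
  s0 (successors {s4, s6}): φ is true.
  s1 (successors {s1, s4, s6}): φ is false.
  s2 (successors {s0, s1, s2, s6, s7, s8}): φ is false.
  s3 (successors ∅): φ is true.
  s4 (successors ∅): φ is true.
  s5 (successors {s0, s1, s2}): φ is false.
  s6 (successors {s4}): φ is true.
  s7 (successors {s1, s2, s3, s4, s6, s7}): φ is false.
  s8 (successors {s0, s6}): φ is true.
For instance, at s8:
  At s8: Box ((q and p) or Box r) requires (q and p) or Box r at every successor {s0, s6}.
      At s0: q and p is false, Box r is true, so (q and p) or Box r is true.
      At s6: q and p is false, Box r is true, so (q and p) or Box r is true.
  So Box ((q and p) or Box r) is true at s8.
Satisfying worlds: {s0, s3, s4, s6, s8}

s0, s3, s4, s6, s8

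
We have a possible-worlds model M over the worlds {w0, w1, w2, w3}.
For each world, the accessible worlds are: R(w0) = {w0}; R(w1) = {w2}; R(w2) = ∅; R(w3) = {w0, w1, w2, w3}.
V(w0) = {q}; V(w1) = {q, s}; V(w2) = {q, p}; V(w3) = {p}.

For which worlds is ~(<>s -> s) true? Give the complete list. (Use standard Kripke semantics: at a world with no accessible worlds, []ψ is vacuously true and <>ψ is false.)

w3

Recall that <>ψ holds at a world iff ψ holds at some accessible world.
Let φ = ~(<>s -> s). Evaluate φ at each world:
  w0 (successors {w0}): φ is false.
  w1 (successors {w2}): φ is false.
  w2 (successors ∅): φ is false.
  w3 (successors {w0, w1, w2, w3}): φ is true.
For instance, at w0:
  At w0: <>s -> s is true, so ~(<>s -> s) is false.
    At w0: <>s is false, s is false, so <>s -> s is true.
      At w0: <>s requires s at some successor in {w0}.
        At w0: s is false.
      So <>s is false at w0.
Satisfying worlds: {w3}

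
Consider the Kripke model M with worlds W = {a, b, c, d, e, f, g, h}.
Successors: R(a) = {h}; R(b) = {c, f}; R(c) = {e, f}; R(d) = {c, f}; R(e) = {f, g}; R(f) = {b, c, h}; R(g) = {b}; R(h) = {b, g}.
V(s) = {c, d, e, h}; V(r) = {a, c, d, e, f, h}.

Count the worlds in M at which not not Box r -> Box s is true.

5

Recall that Box ψ holds at a world iff ψ holds at every accessible world, and Dia ψ holds iff ψ holds at some accessible world.
Let φ = not not Box r -> Box s. Evaluate φ at each world:
  a (successors {h}): φ is true.
  b (successors {c, f}): φ is false.
  c (successors {e, f}): φ is false.
  d (successors {c, f}): φ is false.
  e (successors {f, g}): φ is true.
  f (successors {b, c, h}): φ is true.
  g (successors {b}): φ is true.
  h (successors {b, g}): φ is true.
For instance, at c:
  At c: not not Box r is true, Box s is false, so not not Box r -> Box s is false.
    At c: not Box r is false, so not not Box r is true.
      At c: Box r is true, so not Box r is false.
    At c: Box s requires s at every successor {e, f}.
      s fails at f, so Box s is false at c.
Satisfying worlds: {a, e, f, g, h}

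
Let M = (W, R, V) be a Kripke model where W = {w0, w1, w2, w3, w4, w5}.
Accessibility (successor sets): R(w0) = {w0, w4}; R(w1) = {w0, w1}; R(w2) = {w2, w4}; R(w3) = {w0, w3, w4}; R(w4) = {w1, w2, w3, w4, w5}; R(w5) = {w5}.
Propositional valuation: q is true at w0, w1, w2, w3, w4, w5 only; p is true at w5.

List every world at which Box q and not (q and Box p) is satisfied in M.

w0, w1, w2, w3, w4

Recall that Box ψ holds at a world iff ψ holds at every accessible world, and Dia ψ holds iff ψ holds at some accessible world.
Let φ = Box q and not (q and Box p). Evaluate φ at each world:
  w0 (successors {w0, w4}): φ is true.
  w1 (successors {w0, w1}): φ is true.
  w2 (successors {w2, w4}): φ is true.
  w3 (successors {w0, w3, w4}): φ is true.
  w4 (successors {w1, w2, w3, w4, w5}): φ is true.
  w5 (successors {w5}): φ is false.
For instance, at w2:
  At w2: Box q is true, not (q and Box p) is true, so Box q and not (q and Box p) is true.
    At w2: Box q requires q at every successor {w2, w4}.
      At w2: q is true.
      At w4: q is true.
    So Box q is true at w2.
    At w2: q and Box p is false, so not (q and Box p) is true.
      At w2: q is true, Box p is false, so q and Box p is false.
Satisfying worlds: {w0, w1, w2, w3, w4}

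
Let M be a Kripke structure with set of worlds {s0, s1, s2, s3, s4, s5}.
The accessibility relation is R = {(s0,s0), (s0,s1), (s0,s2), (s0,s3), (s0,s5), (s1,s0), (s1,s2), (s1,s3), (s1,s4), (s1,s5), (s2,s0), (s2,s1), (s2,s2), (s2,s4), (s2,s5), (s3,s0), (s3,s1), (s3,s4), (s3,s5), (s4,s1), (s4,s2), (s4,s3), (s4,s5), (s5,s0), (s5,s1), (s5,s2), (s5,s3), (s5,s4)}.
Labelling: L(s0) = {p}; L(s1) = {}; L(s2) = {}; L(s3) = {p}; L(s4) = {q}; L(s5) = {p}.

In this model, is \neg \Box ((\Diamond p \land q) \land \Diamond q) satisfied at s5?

Yes

At s5: \Box ((\Diamond p \land q) \land \Diamond q) is false, so \neg \Box ((\Diamond p \land q) \land \Diamond q) is true.
  At s5: \Box ((\Diamond p \land q) \land \Diamond q) requires (\Diamond p \land q) \land \Diamond q at every successor {s0, s1, s2, s3, s4}.
    (\Diamond p \land q) \land \Diamond q fails at s0, so \Box ((\Diamond p \land q) \land \Diamond q) is false at s5.
      At s0: \Diamond p \land q is false, \Diamond q is false, so (\Diamond p \land q) \land \Diamond q is false.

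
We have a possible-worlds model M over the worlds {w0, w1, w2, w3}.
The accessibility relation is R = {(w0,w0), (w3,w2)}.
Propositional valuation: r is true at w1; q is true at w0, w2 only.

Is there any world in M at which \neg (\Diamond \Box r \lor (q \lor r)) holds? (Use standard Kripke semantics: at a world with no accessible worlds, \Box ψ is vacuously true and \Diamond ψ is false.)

No

Let φ = \neg (\Diamond \Box r \lor (q \lor r)). Evaluate φ at each world:
  w0 (successors {w0}): φ is false.
  w1 (successors ∅): φ is false.
  w2 (successors ∅): φ is false.
  w3 (successors {w2}): φ is false.
For instance, at w0:
  At w0: \Diamond \Box r \lor (q \lor r) is true, so \neg (\Diamond \Box r \lor (q \lor r)) is false.
    At w0: \Diamond \Box r is false, q \lor r is true, so \Diamond \Box r \lor (q \lor r) is true.
      At w0: \Diamond \Box r requires \Box r at some successor in {w0}.
        At w0: \Box r is false.
      So \Diamond \Box r is false at w0.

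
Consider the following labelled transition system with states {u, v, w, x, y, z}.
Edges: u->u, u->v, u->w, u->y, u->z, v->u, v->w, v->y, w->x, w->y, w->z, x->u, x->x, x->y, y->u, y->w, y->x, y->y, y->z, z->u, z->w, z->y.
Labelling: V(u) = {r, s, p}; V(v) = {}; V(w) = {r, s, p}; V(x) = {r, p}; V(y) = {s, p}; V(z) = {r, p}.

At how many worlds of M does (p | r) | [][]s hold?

Recall that []ψ holds at a world iff ψ holds at every accessible world, and <>ψ holds iff ψ holds at some accessible world.
Let φ = (p | r) | [][]s. Evaluate φ at each world:
  u (successors {u, v, w, y, z}): φ is true.
  v (successors {u, w, y}): φ is false.
  w (successors {x, y, z}): φ is true.
  x (successors {u, x, y}): φ is true.
  y (successors {u, w, x, y, z}): φ is true.
  z (successors {u, w, y}): φ is true.
For instance, at z:
  At z: p | r is true, [][]s is false, so (p | r) | [][]s is true.
    At z: [][]s requires []s at every successor {u, w, y}.
      []s fails at u, so [][]s is false at z.
Satisfying worlds: {u, w, x, y, z}

5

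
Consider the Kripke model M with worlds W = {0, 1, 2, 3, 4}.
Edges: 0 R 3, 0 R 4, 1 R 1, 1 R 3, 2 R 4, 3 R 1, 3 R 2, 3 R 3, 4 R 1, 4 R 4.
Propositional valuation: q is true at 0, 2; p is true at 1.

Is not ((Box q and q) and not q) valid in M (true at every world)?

Let φ = not ((Box q and q) and not q). Evaluate φ at each world:
  0 (successors {3, 4}): φ is true.
  1 (successors {1, 3}): φ is true.
  2 (successors {4}): φ is true.
  3 (successors {1, 2, 3}): φ is true.
  4 (successors {1, 4}): φ is true.
For instance, at 3:
  At 3: (Box q and q) and not q is false, so not ((Box q and q) and not q) is true.
    At 3: Box q and q is false, not q is true, so (Box q and q) and not q is false.
      At 3: Box q is false, q is false, so Box q and q is false.

Yes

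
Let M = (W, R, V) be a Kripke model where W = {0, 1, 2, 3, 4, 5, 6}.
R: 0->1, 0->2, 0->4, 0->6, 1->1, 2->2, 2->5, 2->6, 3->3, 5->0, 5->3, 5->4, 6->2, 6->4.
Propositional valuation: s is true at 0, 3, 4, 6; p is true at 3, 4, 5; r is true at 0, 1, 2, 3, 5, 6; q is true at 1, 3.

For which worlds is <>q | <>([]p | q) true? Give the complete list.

0, 1, 3, 5, 6

Let φ = <>q | <>([]p | q). Evaluate φ at each world:
  0 (successors {1, 2, 4, 6}): φ is true.
  1 (successors {1}): φ is true.
  2 (successors {2, 5, 6}): φ is false.
  3 (successors {3}): φ is true.
  4 (successors ∅): φ is false.
  5 (successors {0, 3, 4}): φ is true.
  6 (successors {2, 4}): φ is true.
For instance, at 5:
  At 5: <>q is true, <>([]p | q) is true, so <>q | <>([]p | q) is true.
    At 5: <>q requires q at some successor in {0, 3, 4}.
      q holds at 3, so <>q is true at 5.
    At 5: <>([]p | q) requires []p | q at some successor in {0, 3, 4}.
      []p | q holds at 3, so <>([]p | q) is true at 5.
Satisfying worlds: {0, 1, 3, 5, 6}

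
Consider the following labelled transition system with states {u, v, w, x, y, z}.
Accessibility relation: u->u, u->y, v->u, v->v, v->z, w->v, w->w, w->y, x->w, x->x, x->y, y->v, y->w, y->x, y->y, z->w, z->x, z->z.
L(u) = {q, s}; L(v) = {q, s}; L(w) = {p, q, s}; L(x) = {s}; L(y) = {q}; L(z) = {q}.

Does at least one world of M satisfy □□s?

No

Let φ = □□s. Evaluate φ at each world:
  u (successors {u, y}): φ is false.
  v (successors {u, v, z}): φ is false.
  w (successors {v, w, y}): φ is false.
  x (successors {w, x, y}): φ is false.
  y (successors {v, w, x, y}): φ is false.
  z (successors {w, x, z}): φ is false.
For instance, at x:
  At x: □□s requires □s at every successor {w, x, y}.
    □s fails at w, so □□s is false at x.
      At w: □s requires s at every successor {v, w, y}.
        s fails at y, so □s is false at w.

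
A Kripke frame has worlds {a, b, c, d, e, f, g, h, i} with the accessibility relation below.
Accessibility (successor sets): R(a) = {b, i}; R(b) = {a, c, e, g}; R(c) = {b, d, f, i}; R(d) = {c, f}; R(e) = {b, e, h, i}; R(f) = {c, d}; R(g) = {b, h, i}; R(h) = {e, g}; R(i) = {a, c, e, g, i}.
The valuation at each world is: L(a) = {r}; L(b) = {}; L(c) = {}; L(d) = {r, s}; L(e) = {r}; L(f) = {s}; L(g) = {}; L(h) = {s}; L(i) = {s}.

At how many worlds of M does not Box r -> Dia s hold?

Let φ = not Box r -> Dia s. Evaluate φ at each world:
  a (successors {b, i}): φ is true.
  b (successors {a, c, e, g}): φ is false.
  c (successors {b, d, f, i}): φ is true.
  d (successors {c, f}): φ is true.
  e (successors {b, e, h, i}): φ is true.
  f (successors {c, d}): φ is true.
  g (successors {b, h, i}): φ is true.
  h (successors {e, g}): φ is false.
  i (successors {a, c, e, g, i}): φ is true.
For instance, at d:
  At d: not Box r is true, Dia s is true, so not Box r -> Dia s is true.
    At d: Box r is false, so not Box r is true.
      At d: Box r requires r at every successor {c, f}.
        r fails at c, so Box r is false at d.
    At d: Dia s requires s at some successor in {c, f}.
      s holds at f, so Dia s is true at d.
Satisfying worlds: {a, c, d, e, f, g, i}

7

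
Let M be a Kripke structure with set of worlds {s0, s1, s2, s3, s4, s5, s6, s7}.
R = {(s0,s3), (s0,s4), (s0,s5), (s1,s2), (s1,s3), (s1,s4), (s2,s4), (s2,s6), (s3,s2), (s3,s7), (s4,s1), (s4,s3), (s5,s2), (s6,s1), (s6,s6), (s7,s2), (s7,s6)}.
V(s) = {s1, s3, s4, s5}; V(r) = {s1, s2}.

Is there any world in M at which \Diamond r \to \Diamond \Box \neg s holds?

Let φ = \Diamond r \to \Diamond \Box \neg s. Evaluate φ at each world:
  s0 (successors {s3, s4, s5}): φ is true.
  s1 (successors {s2, s3, s4}): φ is true.
  s2 (successors {s4, s6}): φ is true.
  s3 (successors {s2, s7}): φ is true.
  s4 (successors {s1, s3}): φ is true.
  s5 (successors {s2}): φ is false.
  s6 (successors {s1, s6}): φ is false.
  s7 (successors {s2, s6}): φ is false.
Detail at s0 (witness):
  At s0: \Diamond r is false, \Diamond \Box \neg s is true, so \Diamond r \to \Diamond \Box \neg s is true.
    At s0: \Diamond r requires r at some successor in {s3, s4, s5}.
      At s3: r is false.
      At s4: r is false.
      At s5: r is false.
    So \Diamond r is false at s0.
    At s0: \Diamond \Box \neg s requires \Box \neg s at some successor in {s3, s4, s5}.
      \Box \neg s holds at s3, so \Diamond \Box \neg s is true at s0.

Yes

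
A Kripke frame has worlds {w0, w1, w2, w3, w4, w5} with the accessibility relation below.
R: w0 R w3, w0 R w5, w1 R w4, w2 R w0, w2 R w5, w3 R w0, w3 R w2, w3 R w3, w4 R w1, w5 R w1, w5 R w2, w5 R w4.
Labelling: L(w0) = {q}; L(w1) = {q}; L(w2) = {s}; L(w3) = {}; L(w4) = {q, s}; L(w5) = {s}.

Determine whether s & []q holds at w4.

Recall that []ψ holds at a world iff ψ holds at every accessible world, and <>ψ holds iff ψ holds at some accessible world.
At w4: s is true, []q is true, so s & []q is true.
  At w4: []q requires q at every successor {w1}.
    At w1: q is true.
  So []q is true at w4.

Yes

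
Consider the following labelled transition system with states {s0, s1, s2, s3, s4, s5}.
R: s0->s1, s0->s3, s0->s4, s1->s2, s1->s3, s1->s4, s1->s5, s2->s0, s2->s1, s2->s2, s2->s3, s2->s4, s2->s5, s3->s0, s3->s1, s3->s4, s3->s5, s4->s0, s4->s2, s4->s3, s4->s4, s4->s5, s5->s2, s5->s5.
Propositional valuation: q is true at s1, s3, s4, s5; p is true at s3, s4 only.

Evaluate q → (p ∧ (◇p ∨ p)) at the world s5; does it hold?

No

Recall that ◇ψ holds at a world iff ψ holds at some accessible world.
At s5: q is true, p ∧ (◇p ∨ p) is false, so q → (p ∧ (◇p ∨ p)) is false.
  At s5: p is false, ◇p ∨ p is false, so p ∧ (◇p ∨ p) is false.
    At s5: ◇p is false, p is false, so ◇p ∨ p is false.
      At s5: ◇p requires p at some successor in {s2, s5}.
        At s2: p is false.
        At s5: p is false.
      So ◇p is false at s5.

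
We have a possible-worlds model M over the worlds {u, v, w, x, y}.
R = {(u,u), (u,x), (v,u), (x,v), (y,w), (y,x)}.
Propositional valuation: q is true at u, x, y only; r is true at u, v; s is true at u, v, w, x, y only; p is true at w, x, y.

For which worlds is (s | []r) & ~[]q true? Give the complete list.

Let φ = (s | []r) & ~[]q. Evaluate φ at each world:
  u (successors {u, x}): φ is false.
  v (successors {u}): φ is false.
  w (successors ∅): φ is false.
  x (successors {v}): φ is true.
  y (successors {w, x}): φ is true.
For instance, at v:
  At v: s | []r is true, ~[]q is false, so (s | []r) & ~[]q is false.
    At v: s is true, []r is true, so s | []r is true.
      At v: []r requires r at every successor {u}.
        At u: r is true.
      So []r is true at v.
    At v: []q is true, so ~[]q is false.
      At v: []q requires q at every successor {u}.
        At u: q is true.
      So []q is true at v.
Satisfying worlds: {x, y}

x, y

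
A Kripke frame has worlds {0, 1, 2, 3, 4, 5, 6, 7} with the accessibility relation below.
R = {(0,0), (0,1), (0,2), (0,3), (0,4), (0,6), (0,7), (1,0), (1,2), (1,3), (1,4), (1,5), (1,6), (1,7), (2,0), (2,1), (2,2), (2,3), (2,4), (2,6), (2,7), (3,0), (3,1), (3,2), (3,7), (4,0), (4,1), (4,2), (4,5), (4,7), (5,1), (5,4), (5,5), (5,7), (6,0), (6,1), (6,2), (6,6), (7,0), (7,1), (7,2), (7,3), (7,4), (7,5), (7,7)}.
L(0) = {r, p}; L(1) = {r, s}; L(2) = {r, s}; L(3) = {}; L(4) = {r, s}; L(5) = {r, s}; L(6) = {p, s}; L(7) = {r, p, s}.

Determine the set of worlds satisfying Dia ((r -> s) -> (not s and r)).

Let φ = Dia ((r -> s) -> (not s and r)). Evaluate φ at each world:
  0 (successors {0, 1, 2, 3, 4, 6, 7}): φ is true.
  1 (successors {0, 2, 3, 4, 5, 6, 7}): φ is true.
  2 (successors {0, 1, 2, 3, 4, 6, 7}): φ is true.
  3 (successors {0, 1, 2, 7}): φ is true.
  4 (successors {0, 1, 2, 5, 7}): φ is true.
  5 (successors {1, 4, 5, 7}): φ is false.
  6 (successors {0, 1, 2, 6}): φ is true.
  7 (successors {0, 1, 2, 3, 4, 5, 7}): φ is true.
For instance, at 3:
  At 3: Dia ((r -> s) -> (not s and r)) requires (r -> s) -> (not s and r) at some successor in {0, 1, 2, 7}.
    (r -> s) -> (not s and r) holds at 0, so Dia ((r -> s) -> (not s and r)) is true at 3.
Satisfying worlds: {0, 1, 2, 3, 4, 6, 7}

0, 1, 2, 3, 4, 6, 7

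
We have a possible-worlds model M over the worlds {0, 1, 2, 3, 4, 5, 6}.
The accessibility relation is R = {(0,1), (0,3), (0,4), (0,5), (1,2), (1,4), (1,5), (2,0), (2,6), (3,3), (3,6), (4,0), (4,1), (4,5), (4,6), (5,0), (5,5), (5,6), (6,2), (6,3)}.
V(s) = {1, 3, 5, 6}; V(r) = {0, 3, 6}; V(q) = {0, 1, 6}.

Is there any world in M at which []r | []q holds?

Let φ = []r | []q. Evaluate φ at each world:
  0 (successors {1, 3, 4, 5}): φ is false.
  1 (successors {2, 4, 5}): φ is false.
  2 (successors {0, 6}): φ is true.
  3 (successors {3, 6}): φ is true.
  4 (successors {0, 1, 5, 6}): φ is false.
  5 (successors {0, 5, 6}): φ is false.
  6 (successors {2, 3}): φ is false.
Detail at 2 (witness):
  At 2: []r is true, []q is true, so []r | []q is true.
    At 2: []r requires r at every successor {0, 6}.
      At 0: r is true.
      At 6: r is true.
    So []r is true at 2.
    At 2: []q requires q at every successor {0, 6}.
      At 0: q is true.
      At 6: q is true.
    So []q is true at 2.

Yes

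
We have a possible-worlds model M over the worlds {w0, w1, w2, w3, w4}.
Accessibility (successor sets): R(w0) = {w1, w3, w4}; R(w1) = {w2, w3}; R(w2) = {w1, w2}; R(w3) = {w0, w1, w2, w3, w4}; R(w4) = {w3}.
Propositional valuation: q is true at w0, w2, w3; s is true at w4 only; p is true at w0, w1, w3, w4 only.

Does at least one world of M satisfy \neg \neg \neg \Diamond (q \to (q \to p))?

Recall that \Diamond ψ holds at a world iff ψ holds at some accessible world.
Let φ = \neg \neg \neg \Diamond (q \to (q \to p)). Evaluate φ at each world:
  w0 (successors {w1, w3, w4}): φ is false.
  w1 (successors {w2, w3}): φ is false.
  w2 (successors {w1, w2}): φ is false.
  w3 (successors {w0, w1, w2, w3, w4}): φ is false.
  w4 (successors {w3}): φ is false.
For instance, at w3:
  At w3: \neg \neg \Diamond (q \to (q \to p)) is true, so \neg \neg \neg \Diamond (q \to (q \to p)) is false.
    At w3: \neg \Diamond (q \to (q \to p)) is false, so \neg \neg \Diamond (q \to (q \to p)) is true.
      At w3: \Diamond (q \to (q \to p)) is true, so \neg \Diamond (q \to (q \to p)) is false.

No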